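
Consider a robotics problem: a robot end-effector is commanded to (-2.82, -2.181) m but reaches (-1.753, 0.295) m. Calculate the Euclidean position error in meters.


dx = -1.753 - (-2.82) = 1.0670, dy = 0.295 - (-2.181) = 2.4760
err = sqrt(1.138489 + 6.130576) = 2.6961

2.6961 m


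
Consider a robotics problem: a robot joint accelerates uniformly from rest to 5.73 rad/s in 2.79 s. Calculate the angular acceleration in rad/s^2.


alpha = delta_omega / t = 5.73 / 2.79 = 2.0538

2.0538 rad/s^2


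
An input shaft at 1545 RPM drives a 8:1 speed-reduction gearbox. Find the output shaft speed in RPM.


omega_out = omega_in / N = 1545 / 8 = 193.1250

193.1250 RPM


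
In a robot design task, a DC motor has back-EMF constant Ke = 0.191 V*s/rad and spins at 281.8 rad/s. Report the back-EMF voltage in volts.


V_emf = Ke * omega = 0.191*281.8 = 53.8238

53.8238 V


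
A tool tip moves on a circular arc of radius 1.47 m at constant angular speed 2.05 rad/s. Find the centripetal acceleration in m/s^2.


a_c = omega^2 * r = 2.05^2 * 1.47 = 6.1777

6.1777 m/s^2


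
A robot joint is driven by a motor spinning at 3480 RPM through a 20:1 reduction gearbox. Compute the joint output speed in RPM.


omega_joint = omega_motor / N = 3480 / 20 = 174.0000

174.0000 RPM


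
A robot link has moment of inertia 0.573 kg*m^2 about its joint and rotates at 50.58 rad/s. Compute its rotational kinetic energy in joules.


KE = (1/2)*I*omega^2 = 0.5*0.573*50.58^2 = 732.9634

732.9634 J


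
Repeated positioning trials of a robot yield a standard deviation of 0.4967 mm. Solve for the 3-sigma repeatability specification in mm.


repeatability = 3*sigma = 3*0.4967 = 1.4901

1.4901 mm


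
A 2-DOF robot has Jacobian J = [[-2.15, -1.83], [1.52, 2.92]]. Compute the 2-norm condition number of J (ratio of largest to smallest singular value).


JJ^T eigenvalues: trace(JJ^T) = 18.8082, det(JJ^T) = det(J)^2 = 12.22481296
s_max^2 = (18.8082 + sqrt(304.84913540))/2 = 18.13406471
s_min^2 = (18.8082 - sqrt(304.84913540))/2 = 0.67413529
kappa = s_max/s_min = sqrt(18.13406471/0.67413529) = 5.1865

5.1865


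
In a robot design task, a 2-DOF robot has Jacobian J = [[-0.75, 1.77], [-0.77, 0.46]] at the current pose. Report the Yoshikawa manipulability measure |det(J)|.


det(J) = -0.75*0.46 - (1.77)*(-0.77) = 1.0179
|det(J)| = 1.0179

1.0179


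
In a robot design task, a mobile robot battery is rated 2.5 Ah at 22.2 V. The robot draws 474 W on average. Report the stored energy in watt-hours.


E = capacity * V = 2.5*22.2 = 55.5000

55.5000 Wh


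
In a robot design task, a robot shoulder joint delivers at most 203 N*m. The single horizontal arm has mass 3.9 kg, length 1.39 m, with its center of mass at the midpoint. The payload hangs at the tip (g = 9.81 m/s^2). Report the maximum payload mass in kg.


tau_arm = m_arm*g*(L/2) = 3.9*9.81*1.39/2 = 26.5900 N*m
tau_payload = tau_max - tau_arm = 203 - 26.5900 = 176.4100
m_payload = tau_payload / (g*L) = 176.4100 / (9.81*1.39) = 12.9372

12.9372 kg


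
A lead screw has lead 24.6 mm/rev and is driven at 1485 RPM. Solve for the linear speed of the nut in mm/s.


v = lead * (RPM/60) = 24.6*1485/60 = 608.8500

608.8500 mm/s


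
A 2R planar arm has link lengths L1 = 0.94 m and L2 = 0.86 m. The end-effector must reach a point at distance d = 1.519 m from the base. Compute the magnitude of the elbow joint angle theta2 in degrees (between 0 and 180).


cos(th2) = (d^2 - L1^2 - L2^2)/(2*L1*L2) = (1.519^2 - 0.94^2 - 0.86^2)/(2*0.94*0.86) = 0.42315747
th2 = acos(0.42315747) = 64.9659 deg

64.9659 degrees


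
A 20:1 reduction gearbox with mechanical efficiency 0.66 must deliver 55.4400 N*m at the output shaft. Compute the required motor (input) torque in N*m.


tau_in = tau_out / (N * eta) = 55.4400 / (20 * 0.66) = 4.2000

4.2000 N*m


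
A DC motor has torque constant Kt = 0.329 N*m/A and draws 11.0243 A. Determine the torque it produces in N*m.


tau = Kt * I = 0.329*11.0243 = 3.6270

3.6270 N*m


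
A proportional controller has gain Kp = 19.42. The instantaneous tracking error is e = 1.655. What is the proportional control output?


u_P = Kp * e = 19.42 * 1.655 = 32.1401

32.1401


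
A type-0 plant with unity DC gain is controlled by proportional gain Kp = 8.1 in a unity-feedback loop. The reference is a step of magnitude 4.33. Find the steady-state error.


e_ss = R/(1 + Kp) = 4.33/(1 + 8.1) = 4.33/9.1000 = 0.4758

0.4758


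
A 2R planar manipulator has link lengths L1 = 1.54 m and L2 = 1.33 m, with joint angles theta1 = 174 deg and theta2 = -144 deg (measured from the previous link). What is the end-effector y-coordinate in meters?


y = L1*sin(th1) + L2*sin(th1+th2) = 1.54*sin(174 deg) + 1.33*sin(30 deg) = 0.8260

0.8260 m


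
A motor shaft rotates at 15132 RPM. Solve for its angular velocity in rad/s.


omega = 15132 * 2*pi/60 = 1584.6193

1584.6193 rad/s


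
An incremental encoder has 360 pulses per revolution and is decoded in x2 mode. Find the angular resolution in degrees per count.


resolution = 360 / (PPR * 2) = 360 / 720 = 0.5000

0.5000 degrees


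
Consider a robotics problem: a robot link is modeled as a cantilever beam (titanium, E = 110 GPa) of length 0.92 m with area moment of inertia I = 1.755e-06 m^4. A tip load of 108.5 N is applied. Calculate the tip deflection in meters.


delta = F*L^3/(3*E*I) = 108.5*0.92^3/(3*1.100e+11*1.755e-06)
      = 84.487648/579150 = 1.4588e-04

1.4588e-04 m


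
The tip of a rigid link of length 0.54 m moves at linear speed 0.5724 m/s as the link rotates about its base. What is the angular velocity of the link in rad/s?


omega = v / L = 0.5724 / 0.54 = 1.0600

1.0600 rad/s


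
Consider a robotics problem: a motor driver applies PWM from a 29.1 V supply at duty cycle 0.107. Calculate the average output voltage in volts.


V_avg = V_supply * D = 29.1*0.107 = 3.1137

3.1137 V


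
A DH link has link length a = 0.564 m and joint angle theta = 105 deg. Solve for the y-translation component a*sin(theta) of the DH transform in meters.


a*sin(theta) = 0.564*sin(105 deg) = 0.5448

0.5448 m


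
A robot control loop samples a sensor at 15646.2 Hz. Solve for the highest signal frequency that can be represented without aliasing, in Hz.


f_max = f_s/2 = 15646.2/2 = 7823.1000

7823.1000 Hz


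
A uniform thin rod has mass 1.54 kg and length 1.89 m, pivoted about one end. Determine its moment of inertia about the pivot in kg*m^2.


I = (1/3)*m*L^2 = (1/3)*1.54*1.89^2 = 1.8337

1.8337 kg*m^2


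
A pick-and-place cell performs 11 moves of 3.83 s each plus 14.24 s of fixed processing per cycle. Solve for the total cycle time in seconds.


T = 11*3.83 + 14.24 = 56.3700

56.3700 s


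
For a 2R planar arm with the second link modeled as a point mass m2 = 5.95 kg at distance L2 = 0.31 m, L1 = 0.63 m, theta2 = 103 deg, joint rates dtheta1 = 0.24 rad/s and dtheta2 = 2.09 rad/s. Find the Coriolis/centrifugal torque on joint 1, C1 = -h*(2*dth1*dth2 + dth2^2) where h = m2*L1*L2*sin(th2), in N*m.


h = m2*L1*L2*sin(th2) = 5.95*0.63*0.31*sin(103 deg) = 1.132252
C1 = -h*(2*0.24*2.09 + 2.09^2) = -1.132252*5.3713 = -6.0817

-6.0817 N*m


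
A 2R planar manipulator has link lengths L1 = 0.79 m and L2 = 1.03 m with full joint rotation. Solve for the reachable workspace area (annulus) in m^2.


r_max = L1 + L2 = 1.8200, r_min = |L1 - L2| = 0.2400
A = pi*(r_max^2 - r_min^2) = pi*(3.3124 - 0.0576) = 10.2253

10.2253 m^2


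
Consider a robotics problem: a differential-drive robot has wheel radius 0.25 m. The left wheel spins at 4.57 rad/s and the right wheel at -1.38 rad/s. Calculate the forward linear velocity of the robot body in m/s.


v = r*(wR + wL)/2 = 0.25*(-1.38 + 4.57)/2 = 0.3988

0.3988 m/s


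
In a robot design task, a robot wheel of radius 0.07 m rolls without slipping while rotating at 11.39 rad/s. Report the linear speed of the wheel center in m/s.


v = omega * r = 11.39 * 0.07 = 0.7973

0.7973 m/s


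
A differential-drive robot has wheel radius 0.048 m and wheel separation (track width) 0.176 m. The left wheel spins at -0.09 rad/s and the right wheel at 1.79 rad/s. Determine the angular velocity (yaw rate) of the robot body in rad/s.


omega = r*(wR - wL)/L = 0.048*(1.79 - (-0.09))/0.176 = 0.5127

0.5127 rad/s


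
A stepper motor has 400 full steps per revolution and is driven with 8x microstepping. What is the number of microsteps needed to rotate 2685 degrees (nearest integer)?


step_size = 360/(400*8) = 360/3200 = 0.112500 deg
n = 2685/(360/3200) = 2685*3200/360 = 23866.6667 -> 23867

23867 steps


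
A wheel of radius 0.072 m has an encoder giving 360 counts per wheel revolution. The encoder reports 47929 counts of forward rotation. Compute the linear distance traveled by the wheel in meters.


revs = 47929/360 = 133.136111
d = revs * 2*pi*r = 133.136111 * 2*pi*0.072 = 60.2294

60.2294 m


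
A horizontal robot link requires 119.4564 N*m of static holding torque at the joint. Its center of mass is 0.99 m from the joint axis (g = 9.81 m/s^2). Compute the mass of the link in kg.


m = tau / (g*L) = 119.4564 / (9.81 * 0.99) = 12.3000

12.3000 kg


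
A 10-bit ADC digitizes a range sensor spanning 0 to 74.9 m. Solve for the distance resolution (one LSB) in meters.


res = range / 2^n = 74.9/2^10 = 74.9/1024 = 0.0731

0.0731 m


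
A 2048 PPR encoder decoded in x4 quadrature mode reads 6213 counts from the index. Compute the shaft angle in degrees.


angle = counts * 360 / (PPR*4) = 6213 * 360 / 8192 = 273.0322

273.0322 degrees


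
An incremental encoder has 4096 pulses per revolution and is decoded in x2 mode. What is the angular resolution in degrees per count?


resolution = 360 / (PPR * 2) = 360 / 8192 = 0.0439

0.0439 degrees


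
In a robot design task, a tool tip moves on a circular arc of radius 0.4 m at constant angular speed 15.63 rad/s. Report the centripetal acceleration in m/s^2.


a_c = omega^2 * r = 15.63^2 * 0.4 = 97.7188

97.7188 m/s^2


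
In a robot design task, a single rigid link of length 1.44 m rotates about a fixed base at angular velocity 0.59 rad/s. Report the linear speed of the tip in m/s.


v = L*omega = 1.44 * 0.59 = 0.8496

0.8496 m/s


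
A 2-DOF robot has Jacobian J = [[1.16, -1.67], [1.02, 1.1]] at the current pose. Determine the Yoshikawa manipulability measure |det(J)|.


det(J) = 1.16*1.1 - (-1.67)*(1.02) = 2.9794
|det(J)| = 2.9794

2.9794


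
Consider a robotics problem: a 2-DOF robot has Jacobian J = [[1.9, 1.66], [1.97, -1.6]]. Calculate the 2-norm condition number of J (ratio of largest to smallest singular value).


JJ^T eigenvalues: trace(JJ^T) = 12.8065, det(JJ^T) = det(J)^2 = 39.81862404
s_max^2 = (12.8065 + sqrt(4.73194609))/2 = 7.49090184
s_min^2 = (12.8065 - sqrt(4.73194609))/2 = 5.31559816
kappa = s_max/s_min = sqrt(7.49090184/5.31559816) = 1.1871

1.1871


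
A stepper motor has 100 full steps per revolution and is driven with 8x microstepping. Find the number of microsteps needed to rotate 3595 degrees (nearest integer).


step_size = 360/(100*8) = 360/800 = 0.450000 deg
n = 3595/(360/800) = 3595*800/360 = 7988.8889 -> 7989

7989 steps


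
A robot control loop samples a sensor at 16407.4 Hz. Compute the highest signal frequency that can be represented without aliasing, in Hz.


f_max = f_s/2 = 16407.4/2 = 8203.7000

8203.7000 Hz


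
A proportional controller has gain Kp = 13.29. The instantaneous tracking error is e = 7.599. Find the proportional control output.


u_P = Kp * e = 13.29 * 7.599 = 100.9907

100.9907


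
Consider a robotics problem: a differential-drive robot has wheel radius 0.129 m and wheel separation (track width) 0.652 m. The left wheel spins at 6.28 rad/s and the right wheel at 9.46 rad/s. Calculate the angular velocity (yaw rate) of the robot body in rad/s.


omega = r*(wR - wL)/L = 0.129*(9.46 - (6.28))/0.652 = 0.6292

0.6292 rad/s


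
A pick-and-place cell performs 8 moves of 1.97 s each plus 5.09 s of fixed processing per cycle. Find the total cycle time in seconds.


T = 8*1.97 + 5.09 = 20.8500

20.8500 s


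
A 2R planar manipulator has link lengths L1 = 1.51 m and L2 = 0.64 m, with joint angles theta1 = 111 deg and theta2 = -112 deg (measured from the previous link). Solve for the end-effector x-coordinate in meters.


x = L1*cos(th1) + L2*cos(th1+th2) = 1.51*cos(111 deg) + 0.64*cos(-1 deg) = 0.0988

0.0988 m


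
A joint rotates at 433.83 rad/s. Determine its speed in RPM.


RPM = 433.83 * 60/(2*pi) = 4142.7713

4142.7713 RPM


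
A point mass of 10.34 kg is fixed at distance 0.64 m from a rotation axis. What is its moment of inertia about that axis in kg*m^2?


I = m*r^2 = 10.34*0.64^2 = 4.2353

4.2353 kg*m^2


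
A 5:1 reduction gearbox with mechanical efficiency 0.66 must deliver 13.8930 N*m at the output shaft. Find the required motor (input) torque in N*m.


tau_in = tau_out / (N * eta) = 13.8930 / (5 * 0.66) = 4.2100

4.2100 N*m


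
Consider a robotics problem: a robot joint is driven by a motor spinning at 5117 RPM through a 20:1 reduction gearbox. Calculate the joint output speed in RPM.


omega_joint = omega_motor / N = 5117 / 20 = 255.8500

255.8500 RPM


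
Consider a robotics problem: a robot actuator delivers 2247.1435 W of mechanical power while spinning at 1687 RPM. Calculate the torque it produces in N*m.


omega = 1687 * 2*pi/60 = 176.662227 rad/s
tau = P / omega = 2247.1435 / 176.662227 = 12.7200

12.7200 N*m


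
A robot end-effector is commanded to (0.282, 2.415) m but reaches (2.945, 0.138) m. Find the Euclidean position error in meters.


dx = 2.945 - (0.282) = 2.6630, dy = 0.138 - (2.415) = -2.2770
err = sqrt(7.091569 + 5.184729) = 3.5038

3.5038 m


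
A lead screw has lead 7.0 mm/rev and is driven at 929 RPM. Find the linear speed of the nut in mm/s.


v = lead * (RPM/60) = 7.0*929/60 = 108.3833

108.3833 mm/s


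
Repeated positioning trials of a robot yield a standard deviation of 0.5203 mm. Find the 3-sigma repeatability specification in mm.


repeatability = 3*sigma = 3*0.5203 = 1.5609

1.5609 mm


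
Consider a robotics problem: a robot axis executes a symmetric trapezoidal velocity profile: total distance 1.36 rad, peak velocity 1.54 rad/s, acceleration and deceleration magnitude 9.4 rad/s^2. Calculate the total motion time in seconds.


t_acc = v/a = 1.54/9.4 = 0.163830 s
d_acc = v^2/(2a) = 0.126149 rad (each ramp)
d_cruise = 1.36 - 2*0.126149 = 1.107702 rad
t_cruise = 1.107702/1.54 = 0.719287 s
t_total = 2*0.163830 + 0.719287 = 1.0469

1.0469 s


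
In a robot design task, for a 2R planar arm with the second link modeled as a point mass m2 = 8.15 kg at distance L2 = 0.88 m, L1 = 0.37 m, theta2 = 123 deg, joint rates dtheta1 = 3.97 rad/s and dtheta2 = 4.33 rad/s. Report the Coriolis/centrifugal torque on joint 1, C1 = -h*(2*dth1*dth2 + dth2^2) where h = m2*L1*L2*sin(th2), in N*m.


h = m2*L1*L2*sin(th2) = 8.15*0.37*0.88*sin(123 deg) = 2.225530
C1 = -h*(2*3.97*4.33 + 4.33^2) = -2.225530*53.1291 = -118.2404

-118.2404 N*m


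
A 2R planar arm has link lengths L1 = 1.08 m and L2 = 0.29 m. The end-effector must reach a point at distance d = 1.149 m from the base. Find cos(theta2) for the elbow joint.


cos(th2) = (d^2 - L1^2 - L2^2)/(2*L1*L2) = (1.149^2 - 1.08^2 - 0.29^2)/(2*1.08*0.29) = 0.1113

0.1113


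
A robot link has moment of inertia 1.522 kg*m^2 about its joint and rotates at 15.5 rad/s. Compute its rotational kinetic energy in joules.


KE = (1/2)*I*omega^2 = 0.5*1.522*15.5^2 = 182.8303

182.8303 J


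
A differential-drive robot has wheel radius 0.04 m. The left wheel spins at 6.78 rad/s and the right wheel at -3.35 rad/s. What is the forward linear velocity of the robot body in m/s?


v = r*(wR + wL)/2 = 0.04*(-3.35 + 6.78)/2 = 0.0686

0.0686 m/s


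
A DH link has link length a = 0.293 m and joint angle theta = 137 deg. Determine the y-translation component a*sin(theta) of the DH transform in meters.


a*sin(theta) = 0.293*sin(137 deg) = 0.1998

0.1998 m


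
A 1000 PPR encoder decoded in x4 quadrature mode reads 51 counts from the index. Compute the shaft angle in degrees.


angle = counts * 360 / (PPR*4) = 51 * 360 / 4000 = 4.5900

4.5900 degrees


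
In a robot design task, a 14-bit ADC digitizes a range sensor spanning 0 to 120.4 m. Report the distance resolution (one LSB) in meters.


res = range / 2^n = 120.4/2^14 = 120.4/16384 = 0.0073

0.0073 m


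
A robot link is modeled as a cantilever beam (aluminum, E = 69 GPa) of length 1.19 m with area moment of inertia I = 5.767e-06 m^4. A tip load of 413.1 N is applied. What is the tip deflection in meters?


delta = F*L^3/(3*E*I) = 413.1*1.19^3/(3*6.900e+10*5.767e-06)
      = 696.1391829/1193769 = 5.8314e-04

5.8314e-04 m


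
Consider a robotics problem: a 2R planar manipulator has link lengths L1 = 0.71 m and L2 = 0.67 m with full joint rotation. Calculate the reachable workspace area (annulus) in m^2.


r_max = L1 + L2 = 1.3800, r_min = |L1 - L2| = 0.0400
A = pi*(r_max^2 - r_min^2) = pi*(1.9044 - 0.0016) = 5.9778

5.9778 m^2


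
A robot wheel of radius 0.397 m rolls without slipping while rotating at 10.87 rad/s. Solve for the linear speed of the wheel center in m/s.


v = omega * r = 10.87 * 0.397 = 4.3154

4.3154 m/s


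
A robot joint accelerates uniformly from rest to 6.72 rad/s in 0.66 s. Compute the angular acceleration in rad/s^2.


alpha = delta_omega / t = 6.72 / 0.66 = 10.1818

10.1818 rad/s^2


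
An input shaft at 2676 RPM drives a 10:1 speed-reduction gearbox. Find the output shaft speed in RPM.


omega_out = omega_in / N = 2676 / 10 = 267.6000

267.6000 RPM


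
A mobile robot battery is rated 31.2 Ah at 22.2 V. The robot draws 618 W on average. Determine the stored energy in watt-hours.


E = capacity * V = 31.2*22.2 = 692.6400

692.6400 Wh


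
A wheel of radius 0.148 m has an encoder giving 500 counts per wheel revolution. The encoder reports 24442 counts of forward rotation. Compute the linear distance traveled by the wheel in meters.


revs = 24442/500 = 48.884000
d = revs * 2*pi*r = 48.884000 * 2*pi*0.148 = 45.4578

45.4578 m


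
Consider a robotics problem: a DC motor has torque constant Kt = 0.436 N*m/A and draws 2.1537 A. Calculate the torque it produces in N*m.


tau = Kt * I = 0.436*2.1537 = 0.9390

0.9390 N*m


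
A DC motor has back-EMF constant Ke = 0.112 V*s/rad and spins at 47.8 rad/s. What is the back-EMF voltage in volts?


V_emf = Ke * omega = 0.112*47.8 = 5.3536

5.3536 V


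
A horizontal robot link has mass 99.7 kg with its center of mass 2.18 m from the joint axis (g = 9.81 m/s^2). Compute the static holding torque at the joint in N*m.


tau = m*g*L = 99.7 * 9.81 * 2.18 = 2132.1643

2132.1643 N*m


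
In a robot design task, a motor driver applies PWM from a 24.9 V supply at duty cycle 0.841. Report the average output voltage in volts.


V_avg = V_supply * D = 24.9*0.841 = 20.9409

20.9409 V


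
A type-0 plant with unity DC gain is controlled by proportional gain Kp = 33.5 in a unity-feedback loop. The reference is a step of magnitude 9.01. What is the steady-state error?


e_ss = R/(1 + Kp) = 9.01/(1 + 33.5) = 9.01/34.5000 = 0.2612

0.2612


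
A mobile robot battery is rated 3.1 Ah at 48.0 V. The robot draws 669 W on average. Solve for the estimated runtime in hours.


E = 3.1*48.0 = 148.8000 Wh
t = E/P = 148.8000/669 = 0.2224

0.2224 hours


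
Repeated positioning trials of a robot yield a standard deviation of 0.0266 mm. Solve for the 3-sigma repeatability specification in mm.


repeatability = 3*sigma = 3*0.0266 = 0.0798

0.0798 mm


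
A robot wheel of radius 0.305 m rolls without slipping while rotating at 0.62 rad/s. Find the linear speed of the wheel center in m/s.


v = omega * r = 0.62 * 0.305 = 0.1891

0.1891 m/s


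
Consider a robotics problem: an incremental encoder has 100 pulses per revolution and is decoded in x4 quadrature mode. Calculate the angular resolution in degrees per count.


resolution = 360 / (PPR * 4) = 360 / 400 = 0.9000

0.9000 degrees


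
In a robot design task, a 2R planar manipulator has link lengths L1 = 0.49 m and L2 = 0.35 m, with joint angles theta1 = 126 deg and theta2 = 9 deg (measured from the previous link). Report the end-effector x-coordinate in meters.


x = L1*cos(th1) + L2*cos(th1+th2) = 0.49*cos(126 deg) + 0.35*cos(135 deg) = -0.5355

-0.5355 m


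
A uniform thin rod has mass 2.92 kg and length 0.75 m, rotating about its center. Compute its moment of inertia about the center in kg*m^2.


I = (1/12)*m*L^2 = (1/12)*2.92*0.75^2 = 0.1369

0.1369 kg*m^2


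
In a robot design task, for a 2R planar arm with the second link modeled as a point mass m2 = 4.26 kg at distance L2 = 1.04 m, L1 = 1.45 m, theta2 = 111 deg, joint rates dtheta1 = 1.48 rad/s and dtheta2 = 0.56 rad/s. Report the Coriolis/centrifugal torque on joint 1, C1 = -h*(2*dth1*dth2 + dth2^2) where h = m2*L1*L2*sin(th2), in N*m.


h = m2*L1*L2*sin(th2) = 4.26*1.45*1.04*sin(111 deg) = 5.997395
C1 = -h*(2*1.48*0.56 + 0.56^2) = -5.997395*1.9712 = -11.8221

-11.8221 N*m


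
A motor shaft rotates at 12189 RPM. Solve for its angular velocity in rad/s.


omega = 12189 * 2*pi/60 = 1276.4291

1276.4291 rad/s


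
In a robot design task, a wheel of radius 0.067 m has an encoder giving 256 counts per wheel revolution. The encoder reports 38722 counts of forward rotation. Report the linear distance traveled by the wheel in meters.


revs = 38722/256 = 151.257812
d = revs * 2*pi*r = 151.257812 * 2*pi*0.067 = 63.6755

63.6755 m


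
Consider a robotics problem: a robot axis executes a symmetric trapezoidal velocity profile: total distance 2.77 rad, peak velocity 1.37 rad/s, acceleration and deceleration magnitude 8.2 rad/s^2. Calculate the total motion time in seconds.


t_acc = v/a = 1.37/8.2 = 0.167073 s
d_acc = v^2/(2a) = 0.114445 rad (each ramp)
d_cruise = 2.77 - 2*0.114445 = 2.541110 rad
t_cruise = 2.541110/1.37 = 1.854825 s
t_total = 2*0.167073 + 1.854825 = 2.1890

2.1890 s


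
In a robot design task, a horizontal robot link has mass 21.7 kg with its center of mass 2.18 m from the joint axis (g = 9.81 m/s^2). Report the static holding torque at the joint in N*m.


tau = m*g*L = 21.7 * 9.81 * 2.18 = 464.0719

464.0719 N*m


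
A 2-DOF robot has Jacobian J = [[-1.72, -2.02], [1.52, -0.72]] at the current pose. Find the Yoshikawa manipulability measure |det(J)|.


det(J) = -1.72*-0.72 - (-2.02)*(1.52) = 4.3088
|det(J)| = 4.3088

4.3088


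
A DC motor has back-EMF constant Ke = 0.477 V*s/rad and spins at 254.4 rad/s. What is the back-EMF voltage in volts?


V_emf = Ke * omega = 0.477*254.4 = 121.3488

121.3488 V


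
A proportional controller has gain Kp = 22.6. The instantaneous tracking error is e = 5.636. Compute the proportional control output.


u_P = Kp * e = 22.6 * 5.636 = 127.3736

127.3736


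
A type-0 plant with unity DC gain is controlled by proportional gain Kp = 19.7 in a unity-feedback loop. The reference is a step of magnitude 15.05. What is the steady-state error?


e_ss = R/(1 + Kp) = 15.05/(1 + 19.7) = 15.05/20.7000 = 0.7271

0.7271


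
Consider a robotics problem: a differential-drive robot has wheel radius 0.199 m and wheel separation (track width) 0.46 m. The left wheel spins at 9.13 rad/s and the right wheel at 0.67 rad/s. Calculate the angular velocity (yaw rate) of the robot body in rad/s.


omega = r*(wR - wL)/L = 0.199*(0.67 - (9.13))/0.46 = -3.6599

-3.6599 rad/s


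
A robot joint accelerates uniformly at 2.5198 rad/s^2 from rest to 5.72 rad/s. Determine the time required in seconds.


t = delta_omega / alpha = 5.72 / 2.5198 = 2.2700

2.2700 s


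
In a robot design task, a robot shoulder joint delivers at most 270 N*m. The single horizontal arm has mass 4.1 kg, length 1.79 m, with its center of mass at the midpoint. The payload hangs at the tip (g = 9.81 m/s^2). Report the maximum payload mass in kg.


tau_arm = m_arm*g*(L/2) = 4.1*9.81*1.79/2 = 35.9978 N*m
tau_payload = tau_max - tau_arm = 270 - 35.9978 = 234.0022
m_payload = tau_payload / (g*L) = 234.0022 / (9.81*1.79) = 13.3259

13.3259 kg


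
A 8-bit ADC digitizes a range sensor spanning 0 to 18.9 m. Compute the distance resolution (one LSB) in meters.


res = range / 2^n = 18.9/2^8 = 18.9/256 = 0.0738

0.0738 m


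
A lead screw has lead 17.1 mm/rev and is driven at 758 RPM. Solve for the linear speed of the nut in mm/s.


v = lead * (RPM/60) = 17.1*758/60 = 216.0300

216.0300 mm/s


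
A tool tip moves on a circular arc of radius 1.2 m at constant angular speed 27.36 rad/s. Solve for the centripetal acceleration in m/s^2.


a_c = omega^2 * r = 27.36^2 * 1.2 = 898.2835

898.2835 m/s^2


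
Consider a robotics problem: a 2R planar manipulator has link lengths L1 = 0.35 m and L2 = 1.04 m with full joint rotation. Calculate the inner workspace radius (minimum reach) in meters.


r_min = |L1 - L2| = |0.35 - 1.04| = 0.6900

0.6900 m


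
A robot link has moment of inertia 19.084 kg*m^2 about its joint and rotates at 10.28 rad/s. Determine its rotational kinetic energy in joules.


KE = (1/2)*I*omega^2 = 0.5*19.084*10.28^2 = 1008.3833

1008.3833 J


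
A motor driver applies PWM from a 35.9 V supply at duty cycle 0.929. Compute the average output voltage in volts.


V_avg = V_supply * D = 35.9*0.929 = 33.3511

33.3511 V


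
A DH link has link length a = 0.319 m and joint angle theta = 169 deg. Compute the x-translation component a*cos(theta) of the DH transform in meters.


a*cos(theta) = 0.319*cos(169 deg) = -0.3131

-0.3131 m


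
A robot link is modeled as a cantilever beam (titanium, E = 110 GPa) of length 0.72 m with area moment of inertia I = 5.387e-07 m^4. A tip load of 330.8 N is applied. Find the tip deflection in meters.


delta = F*L^3/(3*E*I) = 330.8*0.72^3/(3*1.100e+11*5.387e-07)
      = 123.4704384/177771 = 6.9455e-04

6.9455e-04 m


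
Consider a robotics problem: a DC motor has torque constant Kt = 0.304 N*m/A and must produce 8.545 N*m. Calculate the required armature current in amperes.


I = tau / Kt = 8.545/0.304 = 28.1086

28.1086 A


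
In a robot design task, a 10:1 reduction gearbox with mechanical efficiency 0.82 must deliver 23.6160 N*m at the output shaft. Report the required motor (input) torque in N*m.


tau_in = tau_out / (N * eta) = 23.6160 / (10 * 0.82) = 2.8800

2.8800 N*m


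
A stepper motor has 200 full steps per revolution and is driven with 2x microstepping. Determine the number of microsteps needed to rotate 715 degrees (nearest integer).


step_size = 360/(200*2) = 360/400 = 0.900000 deg
n = 715/(360/400) = 715*400/360 = 794.4444 -> 794

794 steps


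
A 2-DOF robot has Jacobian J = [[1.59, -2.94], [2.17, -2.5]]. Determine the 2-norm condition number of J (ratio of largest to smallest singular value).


JJ^T eigenvalues: trace(JJ^T) = 22.1306, det(JJ^T) = det(J)^2 = 5.78306304
s_max^2 = (22.1306 + sqrt(466.63120420))/2 = 21.86612409
s_min^2 = (22.1306 - sqrt(466.63120420))/2 = 0.26447591
kappa = s_max/s_min = sqrt(21.86612409/0.26447591) = 9.0927

9.0927


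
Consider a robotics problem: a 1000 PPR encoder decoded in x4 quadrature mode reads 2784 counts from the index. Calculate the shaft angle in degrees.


angle = counts * 360 / (PPR*4) = 2784 * 360 / 4000 = 250.5600

250.5600 degrees


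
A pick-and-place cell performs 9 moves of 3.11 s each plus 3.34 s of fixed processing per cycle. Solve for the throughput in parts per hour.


T_cycle = 9*3.11 + 3.34 = 31.3300 s
rate = 3600/T = 114.9058

114.9058 parts/hour


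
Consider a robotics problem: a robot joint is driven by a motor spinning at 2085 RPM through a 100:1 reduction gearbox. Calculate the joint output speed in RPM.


omega_joint = omega_motor / N = 2085 / 100 = 20.8500

20.8500 RPM


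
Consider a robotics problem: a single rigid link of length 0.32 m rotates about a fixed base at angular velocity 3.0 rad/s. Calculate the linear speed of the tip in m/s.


v = L*omega = 0.32 * 3.0 = 0.9600

0.9600 m/s


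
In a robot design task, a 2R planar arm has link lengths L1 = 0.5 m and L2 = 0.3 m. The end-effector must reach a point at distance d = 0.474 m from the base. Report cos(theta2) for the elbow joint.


cos(th2) = (d^2 - L1^2 - L2^2)/(2*L1*L2) = (0.474^2 - 0.5^2 - 0.3^2)/(2*0.5*0.3) = -0.3844

-0.3844


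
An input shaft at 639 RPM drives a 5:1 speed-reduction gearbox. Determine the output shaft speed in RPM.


omega_out = omega_in / N = 639 / 5 = 127.8000

127.8000 RPM


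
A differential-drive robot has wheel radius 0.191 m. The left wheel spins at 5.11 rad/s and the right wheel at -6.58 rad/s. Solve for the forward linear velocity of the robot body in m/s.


v = r*(wR + wL)/2 = 0.191*(-6.58 + 5.11)/2 = -0.1404

-0.1404 m/s


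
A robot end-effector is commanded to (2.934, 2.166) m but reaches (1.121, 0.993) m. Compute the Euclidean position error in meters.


dx = 1.121 - (2.934) = -1.8130, dy = 0.993 - (2.166) = -1.1730
err = sqrt(3.286969 + 1.375929) = 2.1594

2.1594 m


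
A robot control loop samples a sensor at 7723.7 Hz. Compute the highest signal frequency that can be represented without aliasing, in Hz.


f_max = f_s/2 = 7723.7/2 = 3861.8500

3861.8500 Hz


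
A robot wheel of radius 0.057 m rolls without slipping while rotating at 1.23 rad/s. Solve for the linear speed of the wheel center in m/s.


v = omega * r = 1.23 * 0.057 = 0.0701

0.0701 m/s


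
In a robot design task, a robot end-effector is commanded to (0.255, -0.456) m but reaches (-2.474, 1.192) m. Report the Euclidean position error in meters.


dx = -2.474 - (0.255) = -2.7290, dy = 1.192 - (-0.456) = 1.6480
err = sqrt(7.447441 + 2.715904) = 3.1880

3.1880 m


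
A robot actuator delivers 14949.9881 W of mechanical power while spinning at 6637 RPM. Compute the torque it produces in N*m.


omega = 6637 * 2*pi/60 = 695.025015 rad/s
tau = P / omega = 14949.9881 / 695.025015 = 21.5100

21.5100 N*m


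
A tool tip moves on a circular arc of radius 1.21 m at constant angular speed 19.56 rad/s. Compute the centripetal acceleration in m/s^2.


a_c = omega^2 * r = 19.56^2 * 1.21 = 462.9383

462.9383 m/s^2


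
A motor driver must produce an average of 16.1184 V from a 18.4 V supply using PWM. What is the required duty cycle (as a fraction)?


D = V_avg/V_supply = 16.1184/18.4 = 0.8760

0.8760


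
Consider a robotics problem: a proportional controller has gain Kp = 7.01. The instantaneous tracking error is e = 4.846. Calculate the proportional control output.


u_P = Kp * e = 7.01 * 4.846 = 33.9705

33.9705


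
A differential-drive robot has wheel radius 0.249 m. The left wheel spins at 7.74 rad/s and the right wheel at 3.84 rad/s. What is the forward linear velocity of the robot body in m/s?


v = r*(wR + wL)/2 = 0.249*(3.84 + 7.74)/2 = 1.4417

1.4417 m/s


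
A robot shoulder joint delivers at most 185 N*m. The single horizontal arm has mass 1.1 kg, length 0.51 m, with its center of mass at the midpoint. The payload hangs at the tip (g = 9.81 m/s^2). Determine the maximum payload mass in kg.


tau_arm = m_arm*g*(L/2) = 1.1*9.81*0.51/2 = 2.7517 N*m
tau_payload = tau_max - tau_arm = 185 - 2.7517 = 182.2483
m_payload = tau_payload / (g*L) = 182.2483 / (9.81*0.51) = 36.4271

36.4271 kg


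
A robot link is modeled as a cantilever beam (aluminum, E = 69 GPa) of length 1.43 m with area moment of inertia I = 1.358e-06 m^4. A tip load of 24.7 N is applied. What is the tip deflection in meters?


delta = F*L^3/(3*E*I) = 24.7*1.43^3/(3*6.900e+10*1.358e-06)
      = 72.2279129/281106 = 2.5694e-04

2.5694e-04 m


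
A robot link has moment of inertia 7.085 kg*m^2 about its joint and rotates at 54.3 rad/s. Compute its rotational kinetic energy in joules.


KE = (1/2)*I*omega^2 = 0.5*7.085*54.3^2 = 10445.0258

10445.0258 J


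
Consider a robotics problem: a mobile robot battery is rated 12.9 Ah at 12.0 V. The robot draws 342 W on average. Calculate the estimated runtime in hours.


E = 12.9*12.0 = 154.8000 Wh
t = E/P = 154.8000/342 = 0.4526

0.4526 hours


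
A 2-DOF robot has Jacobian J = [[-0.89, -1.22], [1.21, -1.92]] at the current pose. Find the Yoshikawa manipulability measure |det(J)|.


det(J) = -0.89*-1.92 - (-1.22)*(1.21) = 3.1850
|det(J)| = 3.1850

3.1850


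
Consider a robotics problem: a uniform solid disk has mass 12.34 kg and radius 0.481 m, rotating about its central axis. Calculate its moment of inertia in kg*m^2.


I = (1/2)*m*R^2 = 0.5*12.34*0.481^2 = 1.4275

1.4275 kg*m^2


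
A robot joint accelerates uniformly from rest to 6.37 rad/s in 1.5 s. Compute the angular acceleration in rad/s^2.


alpha = delta_omega / t = 6.37 / 1.5 = 4.2467

4.2467 rad/s^2


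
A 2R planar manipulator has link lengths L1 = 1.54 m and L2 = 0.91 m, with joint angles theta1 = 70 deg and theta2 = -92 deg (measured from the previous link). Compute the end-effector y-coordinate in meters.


y = L1*sin(th1) + L2*sin(th1+th2) = 1.54*sin(70 deg) + 0.91*sin(-22 deg) = 1.1062

1.1062 m


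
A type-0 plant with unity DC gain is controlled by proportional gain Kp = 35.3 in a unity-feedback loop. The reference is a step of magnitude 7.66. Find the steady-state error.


e_ss = R/(1 + Kp) = 7.66/(1 + 35.3) = 7.66/36.3000 = 0.2110

0.2110


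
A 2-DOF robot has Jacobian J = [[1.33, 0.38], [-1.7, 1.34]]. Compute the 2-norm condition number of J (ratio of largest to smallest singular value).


JJ^T eigenvalues: trace(JJ^T) = 6.5989, det(JJ^T) = det(J)^2 = 5.89615524
s_max^2 = (6.5989 + sqrt(19.96086025))/2 = 5.53332893
s_min^2 = (6.5989 - sqrt(19.96086025))/2 = 1.06557107
kappa = s_max/s_min = sqrt(5.53332893/1.06557107) = 2.2788

2.2788


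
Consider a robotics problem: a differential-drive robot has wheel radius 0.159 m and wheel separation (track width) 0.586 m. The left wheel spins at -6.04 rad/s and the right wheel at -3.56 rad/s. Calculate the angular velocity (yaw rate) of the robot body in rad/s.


omega = r*(wR - wL)/L = 0.159*(-3.56 - (-6.04))/0.586 = 0.6729

0.6729 rad/s


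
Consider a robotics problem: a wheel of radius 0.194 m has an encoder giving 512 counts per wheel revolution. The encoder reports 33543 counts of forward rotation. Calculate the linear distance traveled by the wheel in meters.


revs = 33543/512 = 65.513672
d = revs * 2*pi*r = 65.513672 * 2*pi*0.194 = 79.8571

79.8571 m


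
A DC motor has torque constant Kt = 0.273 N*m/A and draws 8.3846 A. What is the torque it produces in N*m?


tau = Kt * I = 0.273*8.3846 = 2.2890

2.2890 N*m


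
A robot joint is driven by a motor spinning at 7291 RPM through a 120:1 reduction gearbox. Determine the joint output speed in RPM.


omega_joint = omega_motor / N = 7291 / 120 = 60.7583

60.7583 RPM


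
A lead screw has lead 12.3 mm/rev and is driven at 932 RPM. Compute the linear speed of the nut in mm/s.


v = lead * (RPM/60) = 12.3*932/60 = 191.0600

191.0600 mm/s


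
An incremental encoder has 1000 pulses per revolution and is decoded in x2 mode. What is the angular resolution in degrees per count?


resolution = 360 / (PPR * 2) = 360 / 2000 = 0.1800

0.1800 degrees


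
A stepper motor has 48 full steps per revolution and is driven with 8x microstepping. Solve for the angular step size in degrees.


step = 360/(48*8) = 360/384 = 0.9375

0.9375 degrees


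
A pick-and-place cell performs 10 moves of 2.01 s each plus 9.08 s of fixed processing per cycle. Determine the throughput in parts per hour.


T_cycle = 10*2.01 + 9.08 = 29.1800 s
rate = 3600/T = 123.3722

123.3722 parts/hour


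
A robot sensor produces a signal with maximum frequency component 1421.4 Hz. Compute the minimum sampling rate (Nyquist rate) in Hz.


f_s,min = 2*f_max = 2*1421.4 = 2842.8000

2842.8000 Hz


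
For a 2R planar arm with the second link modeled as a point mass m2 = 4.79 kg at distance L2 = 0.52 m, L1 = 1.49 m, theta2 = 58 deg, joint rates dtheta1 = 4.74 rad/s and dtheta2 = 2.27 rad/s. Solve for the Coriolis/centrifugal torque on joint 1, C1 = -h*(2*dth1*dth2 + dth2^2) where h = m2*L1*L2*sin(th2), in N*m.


h = m2*L1*L2*sin(th2) = 4.79*1.49*0.52*sin(58 deg) = 3.147354
C1 = -h*(2*4.74*2.27 + 2.27^2) = -3.147354*26.6725 = -83.9478

-83.9478 N*m


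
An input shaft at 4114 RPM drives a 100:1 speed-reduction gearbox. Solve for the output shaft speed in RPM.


omega_out = omega_in / N = 4114 / 100 = 41.1400

41.1400 RPM


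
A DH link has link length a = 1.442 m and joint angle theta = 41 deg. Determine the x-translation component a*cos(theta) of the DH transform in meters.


a*cos(theta) = 1.442*cos(41 deg) = 1.0883

1.0883 m


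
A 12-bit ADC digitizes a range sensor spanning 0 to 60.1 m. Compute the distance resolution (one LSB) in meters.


res = range / 2^n = 60.1/2^12 = 60.1/4096 = 0.0147

0.0147 m


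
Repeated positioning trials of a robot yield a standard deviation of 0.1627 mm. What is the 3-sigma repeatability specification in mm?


repeatability = 3*sigma = 3*0.1627 = 0.4881

0.4881 mm


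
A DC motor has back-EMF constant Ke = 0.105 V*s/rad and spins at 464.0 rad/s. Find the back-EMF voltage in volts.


V_emf = Ke * omega = 0.105*464.0 = 48.7200

48.7200 V


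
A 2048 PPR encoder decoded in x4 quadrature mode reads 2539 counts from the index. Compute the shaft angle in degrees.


angle = counts * 360 / (PPR*4) = 2539 * 360 / 8192 = 111.5771

111.5771 degrees


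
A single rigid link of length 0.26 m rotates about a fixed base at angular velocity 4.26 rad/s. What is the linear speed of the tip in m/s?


v = L*omega = 0.26 * 4.26 = 1.1076

1.1076 m/s


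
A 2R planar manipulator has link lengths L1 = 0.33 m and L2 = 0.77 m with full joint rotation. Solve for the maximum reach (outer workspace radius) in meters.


r_max = L1 + L2 = 0.33 + 0.77 = 1.1000

1.1000 m


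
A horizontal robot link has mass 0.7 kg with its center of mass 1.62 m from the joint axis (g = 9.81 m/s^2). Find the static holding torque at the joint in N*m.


tau = m*g*L = 0.7 * 9.81 * 1.62 = 11.1245

11.1245 N*m


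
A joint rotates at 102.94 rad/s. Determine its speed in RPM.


RPM = 102.94 * 60/(2*pi) = 983.0046

983.0046 RPM


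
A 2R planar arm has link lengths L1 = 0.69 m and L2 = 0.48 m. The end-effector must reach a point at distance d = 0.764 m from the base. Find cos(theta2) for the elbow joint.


cos(th2) = (d^2 - L1^2 - L2^2)/(2*L1*L2) = (0.764^2 - 0.69^2 - 0.48^2)/(2*0.69*0.48) = -0.1854

-0.1854


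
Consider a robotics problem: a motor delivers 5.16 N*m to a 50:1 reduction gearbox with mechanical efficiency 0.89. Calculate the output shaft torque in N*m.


tau_out = tau_in * N * eta = 5.16 * 50 * 0.89 = 229.6200

229.6200 N*m


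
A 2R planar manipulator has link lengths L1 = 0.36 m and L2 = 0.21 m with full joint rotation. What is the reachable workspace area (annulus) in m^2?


r_max = L1 + L2 = 0.5700, r_min = |L1 - L2| = 0.1500
A = pi*(r_max^2 - r_min^2) = pi*(0.3249 - 0.0225) = 0.9500

0.9500 m^2


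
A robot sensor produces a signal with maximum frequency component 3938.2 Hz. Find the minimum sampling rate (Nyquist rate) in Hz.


f_s,min = 2*f_max = 2*3938.2 = 7876.4000

7876.4000 Hz


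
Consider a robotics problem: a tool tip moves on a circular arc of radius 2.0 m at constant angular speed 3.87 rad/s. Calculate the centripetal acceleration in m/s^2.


a_c = omega^2 * r = 3.87^2 * 2.0 = 29.9538

29.9538 m/s^2


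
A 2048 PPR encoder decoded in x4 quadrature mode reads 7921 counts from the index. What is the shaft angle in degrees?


angle = counts * 360 / (PPR*4) = 7921 * 360 / 8192 = 348.0908

348.0908 degrees
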